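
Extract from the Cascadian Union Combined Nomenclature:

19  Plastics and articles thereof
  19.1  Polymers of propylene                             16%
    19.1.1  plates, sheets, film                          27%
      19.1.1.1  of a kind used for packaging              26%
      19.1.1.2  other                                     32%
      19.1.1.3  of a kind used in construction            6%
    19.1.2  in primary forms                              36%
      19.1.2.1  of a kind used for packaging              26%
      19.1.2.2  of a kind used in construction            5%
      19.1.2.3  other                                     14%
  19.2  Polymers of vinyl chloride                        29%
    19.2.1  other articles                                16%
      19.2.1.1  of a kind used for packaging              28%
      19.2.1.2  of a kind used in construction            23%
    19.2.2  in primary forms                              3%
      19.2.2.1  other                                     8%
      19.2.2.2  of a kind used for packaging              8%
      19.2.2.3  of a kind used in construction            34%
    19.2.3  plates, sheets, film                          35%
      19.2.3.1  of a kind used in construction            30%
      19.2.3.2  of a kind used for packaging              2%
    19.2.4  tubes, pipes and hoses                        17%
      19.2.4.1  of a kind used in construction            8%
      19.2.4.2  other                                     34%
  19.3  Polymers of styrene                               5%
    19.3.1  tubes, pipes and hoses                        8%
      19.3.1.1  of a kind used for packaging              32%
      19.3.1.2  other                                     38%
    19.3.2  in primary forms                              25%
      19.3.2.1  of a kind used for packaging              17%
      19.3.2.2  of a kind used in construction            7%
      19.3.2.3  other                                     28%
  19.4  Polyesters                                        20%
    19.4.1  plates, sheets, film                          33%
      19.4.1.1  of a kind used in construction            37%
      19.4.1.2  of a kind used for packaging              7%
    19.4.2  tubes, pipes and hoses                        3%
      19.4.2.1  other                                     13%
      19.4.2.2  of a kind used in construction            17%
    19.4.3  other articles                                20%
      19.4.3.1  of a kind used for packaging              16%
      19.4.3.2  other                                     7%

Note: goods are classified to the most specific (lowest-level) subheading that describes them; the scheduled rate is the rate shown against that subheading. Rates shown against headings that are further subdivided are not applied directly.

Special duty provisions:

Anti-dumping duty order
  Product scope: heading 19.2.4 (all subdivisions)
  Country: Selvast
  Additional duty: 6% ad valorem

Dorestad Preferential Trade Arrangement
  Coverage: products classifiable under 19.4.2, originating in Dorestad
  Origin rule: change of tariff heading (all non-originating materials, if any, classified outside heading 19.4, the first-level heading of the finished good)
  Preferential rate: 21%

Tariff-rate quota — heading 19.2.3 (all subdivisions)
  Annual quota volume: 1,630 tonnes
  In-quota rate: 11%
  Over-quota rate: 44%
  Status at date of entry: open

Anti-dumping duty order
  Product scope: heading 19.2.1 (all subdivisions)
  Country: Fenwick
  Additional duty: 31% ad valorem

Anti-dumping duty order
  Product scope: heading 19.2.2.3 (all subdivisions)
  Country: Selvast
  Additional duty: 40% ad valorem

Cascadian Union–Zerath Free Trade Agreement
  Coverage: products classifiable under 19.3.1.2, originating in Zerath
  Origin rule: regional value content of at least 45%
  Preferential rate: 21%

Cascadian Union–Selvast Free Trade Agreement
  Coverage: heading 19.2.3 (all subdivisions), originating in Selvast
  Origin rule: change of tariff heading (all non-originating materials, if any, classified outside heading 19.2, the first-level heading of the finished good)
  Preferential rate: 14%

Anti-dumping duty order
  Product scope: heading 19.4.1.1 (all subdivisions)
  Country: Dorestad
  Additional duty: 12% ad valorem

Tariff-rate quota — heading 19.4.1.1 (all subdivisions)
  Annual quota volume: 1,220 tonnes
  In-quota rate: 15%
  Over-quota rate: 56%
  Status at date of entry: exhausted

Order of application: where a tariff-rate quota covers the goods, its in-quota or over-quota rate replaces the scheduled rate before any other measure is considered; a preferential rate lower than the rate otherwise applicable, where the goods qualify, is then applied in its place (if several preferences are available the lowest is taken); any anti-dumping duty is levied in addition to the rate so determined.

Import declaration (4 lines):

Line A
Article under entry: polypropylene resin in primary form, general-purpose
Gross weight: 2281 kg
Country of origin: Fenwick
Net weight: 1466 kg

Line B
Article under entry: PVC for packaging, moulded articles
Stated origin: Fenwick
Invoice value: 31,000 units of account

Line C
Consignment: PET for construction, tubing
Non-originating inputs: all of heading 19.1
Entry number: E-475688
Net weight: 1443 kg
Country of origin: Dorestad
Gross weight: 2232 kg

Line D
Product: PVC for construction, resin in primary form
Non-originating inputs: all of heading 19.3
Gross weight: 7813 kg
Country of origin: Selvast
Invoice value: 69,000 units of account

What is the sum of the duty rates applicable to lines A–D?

164%

Line A: polypropylene → 19.1; resin in primary form → 19.1.2; general-purpose → 19.1.2.3. Scheduled 14%. No special measure applies. → 14%.
Line B: PVC → 19.2; moulded articles → 19.2.1; for packaging → 19.2.1.1. Scheduled 28%. anti-dumping (Fenwick, 19.2.1): +31%; total 28% + 31% = 59%. → 59%.
Line C: PET → 19.4; tubing → 19.4.2; for construction → 19.4.2.2. Scheduled 17%. Dorestad agreement on 19.4.2: CTH met → 21% available; preference 21% not lower than 17% → no reduction. → 17%.
Line D: PVC → 19.2; resin in primary form → 19.2.2; for construction → 19.2.2.3. Scheduled 34%. Selvast agreement on 19.2.3: 19.2.2.3 not covered; anti-dumping (Selvast, 19.2.2.3): +40%; total 34% + 40% = 74%. → 74%.
Sum: 14% + 59% + 17% + 74% = 164%.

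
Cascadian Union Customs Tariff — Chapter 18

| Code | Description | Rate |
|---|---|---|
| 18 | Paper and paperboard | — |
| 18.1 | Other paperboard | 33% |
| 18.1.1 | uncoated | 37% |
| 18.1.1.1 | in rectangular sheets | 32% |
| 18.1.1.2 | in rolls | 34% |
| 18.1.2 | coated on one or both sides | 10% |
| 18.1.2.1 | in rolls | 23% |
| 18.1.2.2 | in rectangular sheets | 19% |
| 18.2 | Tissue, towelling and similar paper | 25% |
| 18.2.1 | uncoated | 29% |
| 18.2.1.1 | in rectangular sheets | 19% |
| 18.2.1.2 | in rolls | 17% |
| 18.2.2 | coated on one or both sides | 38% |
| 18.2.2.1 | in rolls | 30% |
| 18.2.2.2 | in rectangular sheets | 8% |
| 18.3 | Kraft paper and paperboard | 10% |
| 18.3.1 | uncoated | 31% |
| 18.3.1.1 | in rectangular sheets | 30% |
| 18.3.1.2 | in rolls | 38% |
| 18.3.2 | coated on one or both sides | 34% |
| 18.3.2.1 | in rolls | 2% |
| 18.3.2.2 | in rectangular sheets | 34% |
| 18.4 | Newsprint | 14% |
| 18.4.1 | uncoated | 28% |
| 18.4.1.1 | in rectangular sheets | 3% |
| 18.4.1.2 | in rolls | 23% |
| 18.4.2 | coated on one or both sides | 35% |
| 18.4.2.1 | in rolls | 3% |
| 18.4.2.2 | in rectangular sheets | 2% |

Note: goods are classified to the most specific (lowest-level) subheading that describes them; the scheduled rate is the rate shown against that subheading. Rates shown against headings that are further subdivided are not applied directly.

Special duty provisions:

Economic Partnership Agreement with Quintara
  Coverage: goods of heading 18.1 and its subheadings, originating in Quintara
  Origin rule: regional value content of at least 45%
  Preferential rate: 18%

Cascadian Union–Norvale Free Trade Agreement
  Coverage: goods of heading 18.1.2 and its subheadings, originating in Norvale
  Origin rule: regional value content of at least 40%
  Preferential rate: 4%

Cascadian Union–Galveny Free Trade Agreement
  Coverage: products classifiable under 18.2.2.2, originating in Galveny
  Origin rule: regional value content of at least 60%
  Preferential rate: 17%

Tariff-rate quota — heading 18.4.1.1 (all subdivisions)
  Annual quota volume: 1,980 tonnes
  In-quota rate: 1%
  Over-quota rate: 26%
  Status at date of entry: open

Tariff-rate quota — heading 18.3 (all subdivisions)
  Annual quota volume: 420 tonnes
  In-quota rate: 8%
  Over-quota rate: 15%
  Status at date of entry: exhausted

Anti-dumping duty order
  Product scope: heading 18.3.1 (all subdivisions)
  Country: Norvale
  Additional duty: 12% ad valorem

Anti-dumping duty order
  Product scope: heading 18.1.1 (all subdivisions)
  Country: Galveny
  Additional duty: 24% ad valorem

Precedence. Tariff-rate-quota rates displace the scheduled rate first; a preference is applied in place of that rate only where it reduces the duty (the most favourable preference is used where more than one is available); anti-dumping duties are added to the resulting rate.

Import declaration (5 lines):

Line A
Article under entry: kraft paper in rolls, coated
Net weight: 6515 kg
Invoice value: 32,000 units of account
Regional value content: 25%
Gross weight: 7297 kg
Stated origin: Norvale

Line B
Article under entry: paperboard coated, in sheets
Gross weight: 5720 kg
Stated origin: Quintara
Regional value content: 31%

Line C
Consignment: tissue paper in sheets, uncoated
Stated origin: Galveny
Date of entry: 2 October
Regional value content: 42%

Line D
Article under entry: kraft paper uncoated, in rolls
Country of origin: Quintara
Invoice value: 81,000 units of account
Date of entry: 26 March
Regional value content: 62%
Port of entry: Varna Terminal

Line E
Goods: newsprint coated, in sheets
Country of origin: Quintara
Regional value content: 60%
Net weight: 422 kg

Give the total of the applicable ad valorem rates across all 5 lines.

70%

Line A: kraft paper → 18.3; coated → 18.3.2; in rolls → 18.3.2.1. Scheduled 2%. quota on 18.3 exhausted → over-quota 15%; Norvale agreement on 18.1.2: 18.3.2.1 not covered. → 15%.
Line B: paperboard → 18.1; coated → 18.1.2; in sheets → 18.1.2.2. Scheduled 19%. Quintara agreement on 18.1: RVC < 45%. → 19%.
Line C: tissue paper → 18.2; uncoated → 18.2.1; in sheets → 18.2.1.1. Scheduled 19%. Galveny agreement on 18.2.2.2: 18.2.1.1 not covered. → 19%.
Line D: kraft paper → 18.3; uncoated → 18.3.1; in rolls → 18.3.1.2. Scheduled 38%. quota on 18.3 exhausted → over-quota 15%; Quintara agreement on 18.1: 18.3.1.2 not covered. → 15%.
Line E: newsprint → 18.4; coated → 18.4.2; in sheets → 18.4.2.2. Scheduled 2%. Quintara agreement on 18.1: 18.4.2.2 not covered. → 2%.
Sum: 15% + 19% + 19% + 15% + 2% = 70%.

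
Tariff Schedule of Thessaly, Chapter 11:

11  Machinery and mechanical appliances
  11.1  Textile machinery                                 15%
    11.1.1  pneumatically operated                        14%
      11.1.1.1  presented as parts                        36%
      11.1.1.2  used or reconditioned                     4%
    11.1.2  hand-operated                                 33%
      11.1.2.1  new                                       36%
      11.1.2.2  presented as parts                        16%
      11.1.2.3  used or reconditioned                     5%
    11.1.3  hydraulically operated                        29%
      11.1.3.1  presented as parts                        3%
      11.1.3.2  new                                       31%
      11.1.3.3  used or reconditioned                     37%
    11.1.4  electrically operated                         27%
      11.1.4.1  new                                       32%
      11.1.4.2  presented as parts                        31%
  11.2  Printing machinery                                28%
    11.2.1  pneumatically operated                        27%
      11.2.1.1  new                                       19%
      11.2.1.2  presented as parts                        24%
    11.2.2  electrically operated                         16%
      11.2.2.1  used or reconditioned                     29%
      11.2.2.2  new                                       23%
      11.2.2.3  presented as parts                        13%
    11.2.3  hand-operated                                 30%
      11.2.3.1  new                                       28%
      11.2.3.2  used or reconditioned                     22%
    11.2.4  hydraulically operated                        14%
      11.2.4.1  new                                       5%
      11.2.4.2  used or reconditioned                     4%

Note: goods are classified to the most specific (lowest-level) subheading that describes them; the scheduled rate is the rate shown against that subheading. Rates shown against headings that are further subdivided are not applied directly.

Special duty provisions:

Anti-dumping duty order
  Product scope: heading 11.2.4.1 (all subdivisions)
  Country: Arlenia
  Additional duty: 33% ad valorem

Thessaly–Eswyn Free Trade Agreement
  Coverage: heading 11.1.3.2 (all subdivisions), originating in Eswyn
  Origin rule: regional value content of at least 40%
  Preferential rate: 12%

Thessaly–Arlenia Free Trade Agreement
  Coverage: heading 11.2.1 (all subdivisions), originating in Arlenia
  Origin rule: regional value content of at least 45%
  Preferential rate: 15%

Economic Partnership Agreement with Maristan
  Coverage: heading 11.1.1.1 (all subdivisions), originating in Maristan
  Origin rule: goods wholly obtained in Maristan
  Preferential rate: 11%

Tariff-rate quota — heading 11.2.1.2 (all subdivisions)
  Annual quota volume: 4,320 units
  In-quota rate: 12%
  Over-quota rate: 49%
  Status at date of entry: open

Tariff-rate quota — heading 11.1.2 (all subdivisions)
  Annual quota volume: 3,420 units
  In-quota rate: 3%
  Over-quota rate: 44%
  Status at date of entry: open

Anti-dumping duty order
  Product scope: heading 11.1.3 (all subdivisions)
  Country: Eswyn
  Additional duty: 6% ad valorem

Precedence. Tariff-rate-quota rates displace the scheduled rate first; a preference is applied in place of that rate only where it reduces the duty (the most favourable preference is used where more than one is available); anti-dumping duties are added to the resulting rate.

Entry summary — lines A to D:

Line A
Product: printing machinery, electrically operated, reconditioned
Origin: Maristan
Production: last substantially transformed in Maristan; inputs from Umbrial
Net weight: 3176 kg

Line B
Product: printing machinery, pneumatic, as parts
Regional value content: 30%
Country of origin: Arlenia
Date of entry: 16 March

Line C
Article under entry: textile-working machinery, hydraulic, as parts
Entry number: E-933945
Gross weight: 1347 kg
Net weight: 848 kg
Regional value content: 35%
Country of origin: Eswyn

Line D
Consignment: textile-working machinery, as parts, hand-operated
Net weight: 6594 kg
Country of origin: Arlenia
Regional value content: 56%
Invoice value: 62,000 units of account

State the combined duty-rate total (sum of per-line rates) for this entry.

53%

Line A: printing → 11.2; electrically operated → 11.2.2; reconditioned → 11.2.2.1. Scheduled 29%. Maristan agreement on 11.1.1.1: 11.2.2.1 not covered. → 29%.
Line B: printing → 11.2; pneumatic → 11.2.1; as parts → 11.2.1.2. Scheduled 24%. quota on 11.2.1.2 open → in-quota 12%; Arlenia agreement on 11.2.1: RVC < 45%. → 12%.
Line C: textile-working → 11.1; hydraulic → 11.1.3; as parts → 11.1.3.1. Scheduled 3%. Eswyn agreement on 11.1.3.2: 11.1.3.1 not covered; anti-dumping (Eswyn, 11.1.3): +6%; total 3% + 6% = 9%. → 9%.
Line D: textile-working → 11.1; hand-operated → 11.1.2; as parts → 11.1.2.2. Scheduled 16%. quota on 11.1.2 open → in-quota 3%; Arlenia agreement on 11.2.1: 11.1.2.2 not covered. → 3%.
Sum: 29% + 12% + 9% + 3% = 53%.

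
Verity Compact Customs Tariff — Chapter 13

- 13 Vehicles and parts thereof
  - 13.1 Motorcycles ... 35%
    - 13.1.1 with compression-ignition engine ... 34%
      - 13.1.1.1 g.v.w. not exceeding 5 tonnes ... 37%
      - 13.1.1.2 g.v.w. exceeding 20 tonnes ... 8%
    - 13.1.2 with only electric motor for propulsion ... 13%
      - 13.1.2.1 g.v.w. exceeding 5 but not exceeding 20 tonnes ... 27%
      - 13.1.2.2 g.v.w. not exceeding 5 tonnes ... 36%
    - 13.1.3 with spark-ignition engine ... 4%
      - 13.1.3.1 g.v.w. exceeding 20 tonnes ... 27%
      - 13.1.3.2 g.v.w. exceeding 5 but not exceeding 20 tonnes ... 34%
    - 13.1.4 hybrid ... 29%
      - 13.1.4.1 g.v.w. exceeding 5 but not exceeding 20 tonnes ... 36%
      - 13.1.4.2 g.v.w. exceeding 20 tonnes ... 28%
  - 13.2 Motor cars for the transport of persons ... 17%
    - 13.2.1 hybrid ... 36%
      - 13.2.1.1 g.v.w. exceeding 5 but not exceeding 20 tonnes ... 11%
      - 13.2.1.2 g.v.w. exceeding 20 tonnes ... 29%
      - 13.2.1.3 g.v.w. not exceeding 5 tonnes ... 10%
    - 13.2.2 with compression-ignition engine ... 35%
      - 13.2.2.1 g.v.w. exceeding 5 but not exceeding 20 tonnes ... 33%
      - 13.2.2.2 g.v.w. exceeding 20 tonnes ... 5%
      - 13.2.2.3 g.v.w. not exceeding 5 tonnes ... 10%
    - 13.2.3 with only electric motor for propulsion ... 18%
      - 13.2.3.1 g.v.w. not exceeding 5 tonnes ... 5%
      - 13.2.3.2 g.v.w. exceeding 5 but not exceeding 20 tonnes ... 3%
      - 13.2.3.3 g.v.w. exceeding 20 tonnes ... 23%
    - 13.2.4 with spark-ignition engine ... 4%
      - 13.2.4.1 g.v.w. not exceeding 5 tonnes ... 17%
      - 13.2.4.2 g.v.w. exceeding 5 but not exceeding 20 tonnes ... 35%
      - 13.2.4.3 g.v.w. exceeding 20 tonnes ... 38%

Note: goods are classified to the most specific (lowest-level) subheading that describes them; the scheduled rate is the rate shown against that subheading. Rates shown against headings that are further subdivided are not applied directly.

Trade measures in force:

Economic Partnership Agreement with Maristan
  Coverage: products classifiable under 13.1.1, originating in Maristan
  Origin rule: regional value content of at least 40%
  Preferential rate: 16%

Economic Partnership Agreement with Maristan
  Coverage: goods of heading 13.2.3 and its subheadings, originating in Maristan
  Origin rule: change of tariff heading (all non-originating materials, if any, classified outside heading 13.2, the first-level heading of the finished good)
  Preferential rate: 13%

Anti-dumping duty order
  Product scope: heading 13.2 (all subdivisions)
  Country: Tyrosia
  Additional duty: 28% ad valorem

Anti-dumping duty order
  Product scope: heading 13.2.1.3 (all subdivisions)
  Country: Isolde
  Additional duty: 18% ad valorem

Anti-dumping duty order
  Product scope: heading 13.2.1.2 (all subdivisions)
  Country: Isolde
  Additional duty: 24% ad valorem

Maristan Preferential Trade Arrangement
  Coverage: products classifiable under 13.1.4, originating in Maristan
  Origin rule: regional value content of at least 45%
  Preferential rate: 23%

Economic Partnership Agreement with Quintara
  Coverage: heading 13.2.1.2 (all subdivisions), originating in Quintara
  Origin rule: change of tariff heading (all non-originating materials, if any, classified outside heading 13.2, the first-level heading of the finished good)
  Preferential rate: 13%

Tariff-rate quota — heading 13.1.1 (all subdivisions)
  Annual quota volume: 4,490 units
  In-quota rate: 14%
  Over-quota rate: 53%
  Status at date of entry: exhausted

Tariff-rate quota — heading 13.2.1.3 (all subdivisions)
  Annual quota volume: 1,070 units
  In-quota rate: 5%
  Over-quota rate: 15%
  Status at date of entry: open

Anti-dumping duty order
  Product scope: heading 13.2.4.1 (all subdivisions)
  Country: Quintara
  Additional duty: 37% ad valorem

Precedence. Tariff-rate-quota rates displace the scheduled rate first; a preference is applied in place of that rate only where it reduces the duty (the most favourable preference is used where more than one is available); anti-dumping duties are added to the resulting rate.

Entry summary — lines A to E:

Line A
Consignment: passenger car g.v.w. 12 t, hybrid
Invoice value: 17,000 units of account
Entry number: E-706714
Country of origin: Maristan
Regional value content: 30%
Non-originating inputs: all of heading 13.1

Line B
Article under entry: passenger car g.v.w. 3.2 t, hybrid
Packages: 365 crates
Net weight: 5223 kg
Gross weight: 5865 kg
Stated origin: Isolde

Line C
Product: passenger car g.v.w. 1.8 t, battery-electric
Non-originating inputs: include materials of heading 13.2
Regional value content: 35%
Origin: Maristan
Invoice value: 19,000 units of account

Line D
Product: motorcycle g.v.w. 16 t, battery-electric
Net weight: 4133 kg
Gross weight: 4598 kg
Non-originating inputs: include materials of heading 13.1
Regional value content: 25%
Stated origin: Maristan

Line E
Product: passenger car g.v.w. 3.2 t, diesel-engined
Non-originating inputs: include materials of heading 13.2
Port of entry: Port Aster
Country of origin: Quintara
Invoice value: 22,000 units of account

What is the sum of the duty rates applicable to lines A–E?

Line A: passenger car → 13.2; hybrid → 13.2.1; g.v.w. 12 t → 13.2.1.1. Scheduled 11%. Maristan agreement on 13.1.1: 13.2.1.1 not covered; Maristan agreement on 13.2.3: 13.2.1.1 not covered; Maristan agreement on 13.1.4: 13.2.1.1 not covered. → 11%.
Line B: passenger car → 13.2; hybrid → 13.2.1; g.v.w. 3.2 t → 13.2.1.3. Scheduled 10%. quota on 13.2.1.3 open → in-quota 5%; anti-dumping (Isolde, 13.2.1.3): +18%; total 5% + 18% = 23%. → 23%.
Line C: passenger car → 13.2; battery-electric → 13.2.3; g.v.w. 1.8 t → 13.2.3.1. Scheduled 5%. Maristan agreement on 13.1.1: 13.2.3.1 not covered; Maristan agreement on 13.2.3: CTH not met; Maristan agreement on 13.1.4: 13.2.3.1 not covered. → 5%.
Line D: motorcycle → 13.1; battery-electric → 13.1.2; g.v.w. 16 t → 13.1.2.1. Scheduled 27%. Maristan agreement on 13.1.1: 13.1.2.1 not covered; Maristan agreement on 13.2.3: 13.1.2.1 not covered; Maristan agreement on 13.1.4: 13.1.2.1 not covered. → 27%.
Line E: passenger car → 13.2; diesel-engined → 13.2.2; g.v.w. 3.2 t → 13.2.2.3. Scheduled 10%. Quintara agreement on 13.2.1.2: 13.2.2.3 not covered. → 10%.
Sum: 11% + 23% + 5% + 27% + 10% = 76%.

76%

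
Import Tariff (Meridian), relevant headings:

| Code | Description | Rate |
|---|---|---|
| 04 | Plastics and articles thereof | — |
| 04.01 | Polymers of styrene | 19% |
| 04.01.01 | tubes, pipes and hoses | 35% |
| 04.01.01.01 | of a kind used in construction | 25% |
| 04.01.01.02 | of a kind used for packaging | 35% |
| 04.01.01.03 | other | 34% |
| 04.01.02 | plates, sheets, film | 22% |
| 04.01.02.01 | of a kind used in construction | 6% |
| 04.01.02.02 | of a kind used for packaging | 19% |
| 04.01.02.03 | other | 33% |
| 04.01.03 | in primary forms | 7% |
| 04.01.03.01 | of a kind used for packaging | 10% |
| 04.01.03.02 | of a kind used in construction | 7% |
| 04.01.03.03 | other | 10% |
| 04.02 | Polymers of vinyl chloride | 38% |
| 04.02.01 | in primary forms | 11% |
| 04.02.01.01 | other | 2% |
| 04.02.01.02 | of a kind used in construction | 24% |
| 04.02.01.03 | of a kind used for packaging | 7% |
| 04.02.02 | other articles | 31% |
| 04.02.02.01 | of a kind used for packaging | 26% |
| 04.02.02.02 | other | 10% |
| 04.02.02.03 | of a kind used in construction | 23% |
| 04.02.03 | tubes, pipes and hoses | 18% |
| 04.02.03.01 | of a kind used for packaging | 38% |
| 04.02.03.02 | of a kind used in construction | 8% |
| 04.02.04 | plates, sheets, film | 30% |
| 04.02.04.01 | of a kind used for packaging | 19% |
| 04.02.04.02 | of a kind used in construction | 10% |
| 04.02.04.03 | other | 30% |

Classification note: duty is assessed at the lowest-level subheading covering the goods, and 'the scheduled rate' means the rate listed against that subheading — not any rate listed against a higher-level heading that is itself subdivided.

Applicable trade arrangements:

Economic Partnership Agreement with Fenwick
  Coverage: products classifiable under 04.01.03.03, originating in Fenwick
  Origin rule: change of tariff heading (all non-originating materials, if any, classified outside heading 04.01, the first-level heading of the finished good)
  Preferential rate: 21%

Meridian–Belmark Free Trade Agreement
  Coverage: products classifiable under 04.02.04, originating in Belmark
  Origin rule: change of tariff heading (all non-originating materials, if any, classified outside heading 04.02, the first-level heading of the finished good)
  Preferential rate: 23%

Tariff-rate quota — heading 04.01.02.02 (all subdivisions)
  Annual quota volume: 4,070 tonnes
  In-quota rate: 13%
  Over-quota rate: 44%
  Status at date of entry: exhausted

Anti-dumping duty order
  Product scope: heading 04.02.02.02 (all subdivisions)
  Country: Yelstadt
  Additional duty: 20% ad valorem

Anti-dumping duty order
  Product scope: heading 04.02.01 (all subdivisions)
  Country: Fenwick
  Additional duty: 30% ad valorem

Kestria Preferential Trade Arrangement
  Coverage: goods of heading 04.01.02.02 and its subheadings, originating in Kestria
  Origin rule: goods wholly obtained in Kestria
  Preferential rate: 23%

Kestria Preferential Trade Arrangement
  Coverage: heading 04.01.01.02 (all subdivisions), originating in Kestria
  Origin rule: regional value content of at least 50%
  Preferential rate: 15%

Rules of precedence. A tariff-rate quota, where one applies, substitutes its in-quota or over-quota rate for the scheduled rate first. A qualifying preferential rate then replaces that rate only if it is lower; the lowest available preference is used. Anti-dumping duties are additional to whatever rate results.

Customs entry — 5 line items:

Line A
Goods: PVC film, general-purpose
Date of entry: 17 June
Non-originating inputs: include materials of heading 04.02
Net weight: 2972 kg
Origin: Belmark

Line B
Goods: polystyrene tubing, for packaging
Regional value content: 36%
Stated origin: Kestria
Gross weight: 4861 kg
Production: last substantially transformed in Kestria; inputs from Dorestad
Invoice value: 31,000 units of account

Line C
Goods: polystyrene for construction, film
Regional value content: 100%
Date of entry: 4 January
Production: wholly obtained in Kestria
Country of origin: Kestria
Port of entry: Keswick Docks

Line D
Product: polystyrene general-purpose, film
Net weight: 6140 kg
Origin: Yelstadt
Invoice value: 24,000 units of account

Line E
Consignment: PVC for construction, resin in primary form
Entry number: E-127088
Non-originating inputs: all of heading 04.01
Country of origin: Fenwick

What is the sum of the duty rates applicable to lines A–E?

158%

Line A: PVC → 04.02; film → 04.02.04; general-purpose → 04.02.04.03. Scheduled 30%. Belmark agreement on 04.02.04: CTH not met. → 30%.
Line B: polystyrene → 04.01; tubing → 04.01.01; for packaging → 04.01.01.02. Scheduled 35%. Kestria agreement on 04.01.02.02: 04.01.01.02 not covered; Kestria agreement on 04.01.01.02: RVC < 50%. → 35%.
Line C: polystyrene → 04.01; film → 04.01.02; for construction → 04.01.02.01. Scheduled 6%. Kestria agreement on 04.01.02.02: 04.01.02.01 not covered; Kestria agreement on 04.01.01.02: 04.01.02.01 not covered. → 6%.
Line D: polystyrene → 04.01; film → 04.01.02; general-purpose → 04.01.02.03. Scheduled 33%. No special measure applies. → 33%.
Line E: PVC → 04.02; resin in primary form → 04.02.01; for construction → 04.02.01.02. Scheduled 24%. Fenwick agreement on 04.01.03.03: 04.02.01.02 not covered; anti-dumping (Fenwick, 04.02.01): +30%; total 24% + 30% = 54%. → 54%.
Sum: 30% + 35% + 6% + 33% + 54% = 158%.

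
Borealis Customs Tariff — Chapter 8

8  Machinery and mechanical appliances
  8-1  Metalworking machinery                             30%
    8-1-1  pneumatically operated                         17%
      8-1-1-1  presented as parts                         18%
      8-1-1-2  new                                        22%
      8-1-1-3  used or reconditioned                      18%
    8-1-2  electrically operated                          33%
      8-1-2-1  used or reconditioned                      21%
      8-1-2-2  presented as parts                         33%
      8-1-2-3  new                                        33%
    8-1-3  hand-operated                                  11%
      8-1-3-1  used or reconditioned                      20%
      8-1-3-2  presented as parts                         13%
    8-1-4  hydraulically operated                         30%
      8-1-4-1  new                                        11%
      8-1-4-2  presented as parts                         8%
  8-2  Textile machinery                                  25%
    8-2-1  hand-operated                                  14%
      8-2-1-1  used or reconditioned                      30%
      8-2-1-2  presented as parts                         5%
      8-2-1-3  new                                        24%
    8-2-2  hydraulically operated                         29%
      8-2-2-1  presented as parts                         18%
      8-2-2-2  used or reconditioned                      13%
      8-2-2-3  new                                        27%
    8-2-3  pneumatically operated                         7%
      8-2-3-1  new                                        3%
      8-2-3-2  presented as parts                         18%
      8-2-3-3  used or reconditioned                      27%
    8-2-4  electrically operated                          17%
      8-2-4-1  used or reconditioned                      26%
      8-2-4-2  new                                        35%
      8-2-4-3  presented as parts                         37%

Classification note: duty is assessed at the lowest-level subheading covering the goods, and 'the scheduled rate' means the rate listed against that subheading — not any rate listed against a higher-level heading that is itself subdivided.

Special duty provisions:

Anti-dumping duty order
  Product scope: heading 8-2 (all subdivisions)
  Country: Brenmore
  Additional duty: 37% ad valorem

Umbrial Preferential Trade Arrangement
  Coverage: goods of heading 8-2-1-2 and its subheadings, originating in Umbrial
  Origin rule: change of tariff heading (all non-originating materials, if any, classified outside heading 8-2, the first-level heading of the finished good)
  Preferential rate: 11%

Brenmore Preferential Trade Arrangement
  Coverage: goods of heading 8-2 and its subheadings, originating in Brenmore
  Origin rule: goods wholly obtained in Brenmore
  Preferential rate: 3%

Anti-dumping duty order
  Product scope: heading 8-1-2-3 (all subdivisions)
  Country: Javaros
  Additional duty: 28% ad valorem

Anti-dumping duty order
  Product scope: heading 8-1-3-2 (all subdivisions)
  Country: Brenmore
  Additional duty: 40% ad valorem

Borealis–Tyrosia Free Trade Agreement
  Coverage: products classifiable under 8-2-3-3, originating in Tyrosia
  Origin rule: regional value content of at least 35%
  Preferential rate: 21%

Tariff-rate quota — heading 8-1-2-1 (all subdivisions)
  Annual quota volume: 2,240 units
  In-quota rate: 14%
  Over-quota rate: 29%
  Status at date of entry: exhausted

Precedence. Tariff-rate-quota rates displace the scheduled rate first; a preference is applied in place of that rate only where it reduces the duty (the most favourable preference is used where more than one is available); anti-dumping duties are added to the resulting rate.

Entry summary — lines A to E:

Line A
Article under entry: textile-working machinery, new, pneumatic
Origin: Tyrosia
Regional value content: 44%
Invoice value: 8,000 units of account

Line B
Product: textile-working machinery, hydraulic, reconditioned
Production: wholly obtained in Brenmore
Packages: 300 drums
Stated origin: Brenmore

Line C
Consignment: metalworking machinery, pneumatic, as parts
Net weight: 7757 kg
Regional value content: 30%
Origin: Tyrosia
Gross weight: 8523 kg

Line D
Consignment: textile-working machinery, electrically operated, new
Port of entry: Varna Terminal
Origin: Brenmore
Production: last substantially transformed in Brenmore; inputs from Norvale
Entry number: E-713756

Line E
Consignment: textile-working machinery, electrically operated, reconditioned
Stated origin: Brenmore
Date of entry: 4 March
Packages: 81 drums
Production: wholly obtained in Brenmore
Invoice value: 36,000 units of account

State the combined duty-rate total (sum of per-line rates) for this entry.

Line A: textile-working → 8-2; pneumatic → 8-2-3; new → 8-2-3-1. Scheduled 3%. Tyrosia agreement on 8-2-3-3: 8-2-3-1 not covered. → 3%.
Line B: textile-working → 8-2; hydraulic → 8-2-2; reconditioned → 8-2-2-2. Scheduled 13%. Brenmore agreement on 8-2: wholly obtained → 3% available; preferential 3%; anti-dumping (Brenmore, 8-2): +37%; total 3% + 37% = 40%. → 40%.
Line C: metalworking → 8-1; pneumatic → 8-1-1; as parts → 8-1-1-1. Scheduled 18%. Tyrosia agreement on 8-2-3-3: 8-1-1-1 not covered. → 18%.
Line D: textile-working → 8-2; electrically operated → 8-2-4; new → 8-2-4-2. Scheduled 35%. Brenmore agreement on 8-2: not wholly obtained; anti-dumping (Brenmore, 8-2): +37%; total 35% + 37% = 72%. → 72%.
Line E: textile-working → 8-2; electrically operated → 8-2-4; reconditioned → 8-2-4-1. Scheduled 26%. Brenmore agreement on 8-2: wholly obtained → 3% available; preferential 3%; anti-dumping (Brenmore, 8-2): +37%; total 3% + 37% = 40%. → 40%.
Sum: 3% + 40% + 18% + 72% + 40% = 173%.

173%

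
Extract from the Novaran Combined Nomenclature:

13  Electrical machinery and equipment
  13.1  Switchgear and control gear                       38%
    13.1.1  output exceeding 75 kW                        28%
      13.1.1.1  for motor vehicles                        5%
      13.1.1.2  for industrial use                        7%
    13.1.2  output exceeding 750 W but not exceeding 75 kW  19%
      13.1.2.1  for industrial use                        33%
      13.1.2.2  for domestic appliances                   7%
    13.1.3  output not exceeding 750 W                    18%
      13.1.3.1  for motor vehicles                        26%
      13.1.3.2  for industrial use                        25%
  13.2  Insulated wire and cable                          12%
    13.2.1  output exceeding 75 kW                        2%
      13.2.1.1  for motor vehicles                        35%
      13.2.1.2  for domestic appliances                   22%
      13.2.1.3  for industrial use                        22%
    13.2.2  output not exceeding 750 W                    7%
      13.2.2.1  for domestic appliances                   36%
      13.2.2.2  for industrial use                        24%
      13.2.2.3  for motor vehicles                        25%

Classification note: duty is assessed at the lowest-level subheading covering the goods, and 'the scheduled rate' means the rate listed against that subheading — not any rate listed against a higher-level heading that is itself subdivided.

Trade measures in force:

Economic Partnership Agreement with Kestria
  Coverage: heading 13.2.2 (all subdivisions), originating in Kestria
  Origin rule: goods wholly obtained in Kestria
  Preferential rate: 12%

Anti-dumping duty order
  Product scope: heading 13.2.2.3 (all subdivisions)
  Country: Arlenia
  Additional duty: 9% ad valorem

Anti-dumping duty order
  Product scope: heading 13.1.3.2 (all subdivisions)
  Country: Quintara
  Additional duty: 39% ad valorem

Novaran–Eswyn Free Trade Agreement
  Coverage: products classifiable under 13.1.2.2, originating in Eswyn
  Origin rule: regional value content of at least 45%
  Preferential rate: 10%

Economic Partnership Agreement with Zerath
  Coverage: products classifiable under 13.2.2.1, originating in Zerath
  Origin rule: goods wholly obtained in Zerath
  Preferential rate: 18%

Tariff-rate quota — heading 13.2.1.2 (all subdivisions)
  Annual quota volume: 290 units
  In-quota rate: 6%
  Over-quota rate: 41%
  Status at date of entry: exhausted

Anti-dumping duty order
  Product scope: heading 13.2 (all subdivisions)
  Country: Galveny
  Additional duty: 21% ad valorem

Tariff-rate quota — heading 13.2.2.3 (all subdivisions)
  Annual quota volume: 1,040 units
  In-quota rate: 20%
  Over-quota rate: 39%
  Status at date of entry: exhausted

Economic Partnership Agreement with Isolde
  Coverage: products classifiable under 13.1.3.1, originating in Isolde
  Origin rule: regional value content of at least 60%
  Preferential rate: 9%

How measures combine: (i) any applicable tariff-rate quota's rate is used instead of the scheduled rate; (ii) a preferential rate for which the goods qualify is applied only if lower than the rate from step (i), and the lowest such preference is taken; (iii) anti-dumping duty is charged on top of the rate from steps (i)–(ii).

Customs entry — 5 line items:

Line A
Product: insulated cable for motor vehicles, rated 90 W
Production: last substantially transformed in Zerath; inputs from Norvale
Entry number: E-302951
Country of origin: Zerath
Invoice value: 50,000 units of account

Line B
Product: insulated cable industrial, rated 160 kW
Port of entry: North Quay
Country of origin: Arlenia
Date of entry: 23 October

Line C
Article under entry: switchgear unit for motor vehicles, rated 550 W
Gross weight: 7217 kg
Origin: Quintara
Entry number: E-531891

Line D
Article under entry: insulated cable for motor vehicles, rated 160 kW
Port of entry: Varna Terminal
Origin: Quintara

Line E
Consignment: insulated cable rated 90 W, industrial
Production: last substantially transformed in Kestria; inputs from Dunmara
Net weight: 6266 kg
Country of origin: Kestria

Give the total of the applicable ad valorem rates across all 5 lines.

Line A: insulated cable → 13.2; rated 90 W → 13.2.2; for motor vehicles → 13.2.2.3. Scheduled 25%. quota on 13.2.2.3 exhausted → over-quota 39%; Zerath agreement on 13.2.2.1: 13.2.2.3 not covered. → 39%.
Line B: insulated cable → 13.2; rated 160 kW → 13.2.1; industrial → 13.2.1.3. Scheduled 22%. No special measure applies. → 22%.
Line C: switchgear unit → 13.1; rated 550 W → 13.1.3; for motor vehicles → 13.1.3.1. Scheduled 26%. No special measure applies. → 26%.
Line D: insulated cable → 13.2; rated 160 kW → 13.2.1; for motor vehicles → 13.2.1.1. Scheduled 35%. No special measure applies. → 35%.
Line E: insulated cable → 13.2; rated 90 W → 13.2.2; industrial → 13.2.2.2. Scheduled 24%. Kestria agreement on 13.2.2: not wholly obtained. → 24%.
Sum: 39% + 22% + 26% + 35% + 24% = 146%.

146%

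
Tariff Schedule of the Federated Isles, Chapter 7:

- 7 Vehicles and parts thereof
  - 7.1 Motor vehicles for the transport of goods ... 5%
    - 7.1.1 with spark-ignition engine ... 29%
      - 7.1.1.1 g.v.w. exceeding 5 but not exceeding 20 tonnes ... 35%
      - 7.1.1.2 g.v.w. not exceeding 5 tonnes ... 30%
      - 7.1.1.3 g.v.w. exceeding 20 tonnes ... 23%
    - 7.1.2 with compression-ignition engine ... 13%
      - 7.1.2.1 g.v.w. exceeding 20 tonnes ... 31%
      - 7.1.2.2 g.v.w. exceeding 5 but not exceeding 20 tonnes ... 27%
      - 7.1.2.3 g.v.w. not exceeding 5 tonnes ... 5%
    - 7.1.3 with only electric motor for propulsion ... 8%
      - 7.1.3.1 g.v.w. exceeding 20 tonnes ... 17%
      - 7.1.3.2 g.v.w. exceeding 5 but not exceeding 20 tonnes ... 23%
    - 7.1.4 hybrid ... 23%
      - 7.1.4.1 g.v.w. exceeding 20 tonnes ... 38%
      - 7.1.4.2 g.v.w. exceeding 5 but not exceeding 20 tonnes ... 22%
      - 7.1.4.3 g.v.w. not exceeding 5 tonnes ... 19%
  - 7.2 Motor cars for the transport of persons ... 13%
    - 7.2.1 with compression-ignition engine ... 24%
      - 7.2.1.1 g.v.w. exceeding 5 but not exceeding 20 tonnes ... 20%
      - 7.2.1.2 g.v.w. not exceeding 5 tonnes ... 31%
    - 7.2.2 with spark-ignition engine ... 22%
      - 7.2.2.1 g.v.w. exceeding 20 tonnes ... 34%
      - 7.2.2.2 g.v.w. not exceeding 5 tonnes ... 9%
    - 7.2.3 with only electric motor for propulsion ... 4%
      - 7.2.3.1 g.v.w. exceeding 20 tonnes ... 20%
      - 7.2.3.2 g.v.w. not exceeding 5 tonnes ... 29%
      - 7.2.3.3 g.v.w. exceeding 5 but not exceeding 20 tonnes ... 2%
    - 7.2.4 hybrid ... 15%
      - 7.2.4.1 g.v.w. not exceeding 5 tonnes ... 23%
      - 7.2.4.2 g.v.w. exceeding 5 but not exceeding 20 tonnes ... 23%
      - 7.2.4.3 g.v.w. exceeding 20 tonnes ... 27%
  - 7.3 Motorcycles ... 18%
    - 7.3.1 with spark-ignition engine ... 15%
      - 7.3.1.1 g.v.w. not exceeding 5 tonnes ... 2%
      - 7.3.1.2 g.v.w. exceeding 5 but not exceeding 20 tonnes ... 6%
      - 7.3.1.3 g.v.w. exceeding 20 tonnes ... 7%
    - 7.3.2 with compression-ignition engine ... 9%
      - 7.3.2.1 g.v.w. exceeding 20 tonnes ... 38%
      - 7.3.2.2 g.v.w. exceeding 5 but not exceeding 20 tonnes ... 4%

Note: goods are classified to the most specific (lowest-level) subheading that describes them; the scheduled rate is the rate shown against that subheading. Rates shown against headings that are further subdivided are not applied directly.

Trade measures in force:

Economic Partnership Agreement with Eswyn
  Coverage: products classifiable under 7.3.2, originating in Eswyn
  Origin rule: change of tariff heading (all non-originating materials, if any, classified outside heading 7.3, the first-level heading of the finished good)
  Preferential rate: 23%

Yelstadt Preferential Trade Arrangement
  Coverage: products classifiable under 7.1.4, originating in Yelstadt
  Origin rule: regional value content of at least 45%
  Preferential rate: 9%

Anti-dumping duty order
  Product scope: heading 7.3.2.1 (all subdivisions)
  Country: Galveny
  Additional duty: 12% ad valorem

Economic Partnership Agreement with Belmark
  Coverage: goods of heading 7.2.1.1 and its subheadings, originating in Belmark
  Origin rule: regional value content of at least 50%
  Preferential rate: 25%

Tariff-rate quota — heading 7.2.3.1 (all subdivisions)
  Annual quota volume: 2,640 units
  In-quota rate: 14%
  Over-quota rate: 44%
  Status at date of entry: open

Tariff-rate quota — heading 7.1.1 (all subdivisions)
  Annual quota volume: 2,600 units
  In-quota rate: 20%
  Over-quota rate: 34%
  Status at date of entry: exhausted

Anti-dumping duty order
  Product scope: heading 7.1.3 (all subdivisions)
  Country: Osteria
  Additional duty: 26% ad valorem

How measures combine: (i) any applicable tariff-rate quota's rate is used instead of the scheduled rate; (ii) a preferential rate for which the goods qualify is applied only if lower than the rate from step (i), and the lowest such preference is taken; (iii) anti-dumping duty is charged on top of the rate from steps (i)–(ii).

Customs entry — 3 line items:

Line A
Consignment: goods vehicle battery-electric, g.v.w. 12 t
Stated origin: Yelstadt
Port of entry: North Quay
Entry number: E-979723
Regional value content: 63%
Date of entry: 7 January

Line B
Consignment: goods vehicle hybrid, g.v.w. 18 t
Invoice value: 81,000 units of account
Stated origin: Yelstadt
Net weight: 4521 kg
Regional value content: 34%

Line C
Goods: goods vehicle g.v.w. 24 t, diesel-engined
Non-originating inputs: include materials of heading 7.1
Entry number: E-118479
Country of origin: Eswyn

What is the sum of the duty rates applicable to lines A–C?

Line A: goods vehicle → 7.1; battery-electric → 7.1.3; g.v.w. 12 t → 7.1.3.2. Scheduled 23%. Yelstadt agreement on 7.1.4: 7.1.3.2 not covered. → 23%.
Line B: goods vehicle → 7.1; hybrid → 7.1.4; g.v.w. 18 t → 7.1.4.2. Scheduled 22%. Yelstadt agreement on 7.1.4: RVC < 45%. → 22%.
Line C: goods vehicle → 7.1; diesel-engined → 7.1.2; g.v.w. 24 t → 7.1.2.1. Scheduled 31%. Eswyn agreement on 7.3.2: 7.1.2.1 not covered. → 31%.
Sum: 23% + 22% + 31% = 76%.

76%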